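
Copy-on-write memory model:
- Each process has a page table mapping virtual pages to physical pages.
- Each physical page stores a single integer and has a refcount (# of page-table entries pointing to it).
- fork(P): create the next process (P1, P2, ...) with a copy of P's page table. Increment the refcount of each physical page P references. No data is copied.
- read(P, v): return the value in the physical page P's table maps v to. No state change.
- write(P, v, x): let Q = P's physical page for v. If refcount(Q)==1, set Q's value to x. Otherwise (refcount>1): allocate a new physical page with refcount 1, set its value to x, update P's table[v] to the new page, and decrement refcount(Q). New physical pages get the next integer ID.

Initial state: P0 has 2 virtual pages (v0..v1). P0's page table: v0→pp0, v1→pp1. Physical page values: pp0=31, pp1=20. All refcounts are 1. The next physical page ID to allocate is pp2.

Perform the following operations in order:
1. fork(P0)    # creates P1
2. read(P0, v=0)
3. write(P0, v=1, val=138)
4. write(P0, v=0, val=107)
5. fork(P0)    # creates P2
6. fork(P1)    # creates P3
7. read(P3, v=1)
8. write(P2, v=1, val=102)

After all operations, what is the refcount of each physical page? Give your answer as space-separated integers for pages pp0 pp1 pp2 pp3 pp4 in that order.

Answer: 2 2 1 2 1

Derivation:
Op 1: fork(P0) -> P1. 2 ppages; refcounts: pp0:2 pp1:2
Op 2: read(P0, v0) -> 31. No state change.
Op 3: write(P0, v1, 138). refcount(pp1)=2>1 -> COPY to pp2. 3 ppages; refcounts: pp0:2 pp1:1 pp2:1
Op 4: write(P0, v0, 107). refcount(pp0)=2>1 -> COPY to pp3. 4 ppages; refcounts: pp0:1 pp1:1 pp2:1 pp3:1
Op 5: fork(P0) -> P2. 4 ppages; refcounts: pp0:1 pp1:1 pp2:2 pp3:2
Op 6: fork(P1) -> P3. 4 ppages; refcounts: pp0:2 pp1:2 pp2:2 pp3:2
Op 7: read(P3, v1) -> 20. No state change.
Op 8: write(P2, v1, 102). refcount(pp2)=2>1 -> COPY to pp4. 5 ppages; refcounts: pp0:2 pp1:2 pp2:1 pp3:2 pp4:1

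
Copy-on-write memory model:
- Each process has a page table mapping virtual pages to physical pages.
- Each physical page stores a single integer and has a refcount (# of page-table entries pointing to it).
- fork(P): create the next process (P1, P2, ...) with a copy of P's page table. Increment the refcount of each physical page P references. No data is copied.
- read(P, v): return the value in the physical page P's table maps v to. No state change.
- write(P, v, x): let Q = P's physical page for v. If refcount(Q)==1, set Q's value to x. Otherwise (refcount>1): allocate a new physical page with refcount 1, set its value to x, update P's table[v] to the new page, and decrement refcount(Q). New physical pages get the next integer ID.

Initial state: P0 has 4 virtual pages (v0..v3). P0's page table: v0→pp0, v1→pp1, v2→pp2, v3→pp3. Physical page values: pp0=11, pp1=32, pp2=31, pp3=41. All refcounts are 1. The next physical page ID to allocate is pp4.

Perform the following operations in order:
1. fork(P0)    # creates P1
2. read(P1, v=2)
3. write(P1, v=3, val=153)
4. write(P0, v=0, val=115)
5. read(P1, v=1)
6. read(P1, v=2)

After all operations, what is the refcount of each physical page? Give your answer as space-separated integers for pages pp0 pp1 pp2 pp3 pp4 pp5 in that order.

Op 1: fork(P0) -> P1. 4 ppages; refcounts: pp0:2 pp1:2 pp2:2 pp3:2
Op 2: read(P1, v2) -> 31. No state change.
Op 3: write(P1, v3, 153). refcount(pp3)=2>1 -> COPY to pp4. 5 ppages; refcounts: pp0:2 pp1:2 pp2:2 pp3:1 pp4:1
Op 4: write(P0, v0, 115). refcount(pp0)=2>1 -> COPY to pp5. 6 ppages; refcounts: pp0:1 pp1:2 pp2:2 pp3:1 pp4:1 pp5:1
Op 5: read(P1, v1) -> 32. No state change.
Op 6: read(P1, v2) -> 31. No state change.

Answer: 1 2 2 1 1 1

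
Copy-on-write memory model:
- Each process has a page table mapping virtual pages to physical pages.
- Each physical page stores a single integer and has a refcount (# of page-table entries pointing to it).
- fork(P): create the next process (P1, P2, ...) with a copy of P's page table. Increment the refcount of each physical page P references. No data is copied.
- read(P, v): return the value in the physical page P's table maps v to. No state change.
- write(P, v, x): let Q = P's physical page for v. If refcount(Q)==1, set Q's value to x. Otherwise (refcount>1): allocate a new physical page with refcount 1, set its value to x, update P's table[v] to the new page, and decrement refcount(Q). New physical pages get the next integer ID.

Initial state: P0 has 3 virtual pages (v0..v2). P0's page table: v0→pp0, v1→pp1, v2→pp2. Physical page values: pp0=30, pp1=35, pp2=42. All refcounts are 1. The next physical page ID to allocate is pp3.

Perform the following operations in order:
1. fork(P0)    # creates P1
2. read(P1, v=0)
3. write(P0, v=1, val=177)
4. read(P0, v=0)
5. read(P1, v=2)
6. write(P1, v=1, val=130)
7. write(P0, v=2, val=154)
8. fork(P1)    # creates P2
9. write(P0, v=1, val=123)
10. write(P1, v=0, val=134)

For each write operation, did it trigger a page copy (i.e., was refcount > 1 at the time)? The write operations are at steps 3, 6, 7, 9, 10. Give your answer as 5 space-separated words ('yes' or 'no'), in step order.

Op 1: fork(P0) -> P1. 3 ppages; refcounts: pp0:2 pp1:2 pp2:2
Op 2: read(P1, v0) -> 30. No state change.
Op 3: write(P0, v1, 177). refcount(pp1)=2>1 -> COPY to pp3. 4 ppages; refcounts: pp0:2 pp1:1 pp2:2 pp3:1
Op 4: read(P0, v0) -> 30. No state change.
Op 5: read(P1, v2) -> 42. No state change.
Op 6: write(P1, v1, 130). refcount(pp1)=1 -> write in place. 4 ppages; refcounts: pp0:2 pp1:1 pp2:2 pp3:1
Op 7: write(P0, v2, 154). refcount(pp2)=2>1 -> COPY to pp4. 5 ppages; refcounts: pp0:2 pp1:1 pp2:1 pp3:1 pp4:1
Op 8: fork(P1) -> P2. 5 ppages; refcounts: pp0:3 pp1:2 pp2:2 pp3:1 pp4:1
Op 9: write(P0, v1, 123). refcount(pp3)=1 -> write in place. 5 ppages; refcounts: pp0:3 pp1:2 pp2:2 pp3:1 pp4:1
Op 10: write(P1, v0, 134). refcount(pp0)=3>1 -> COPY to pp5. 6 ppages; refcounts: pp0:2 pp1:2 pp2:2 pp3:1 pp4:1 pp5:1

yes no yes no yes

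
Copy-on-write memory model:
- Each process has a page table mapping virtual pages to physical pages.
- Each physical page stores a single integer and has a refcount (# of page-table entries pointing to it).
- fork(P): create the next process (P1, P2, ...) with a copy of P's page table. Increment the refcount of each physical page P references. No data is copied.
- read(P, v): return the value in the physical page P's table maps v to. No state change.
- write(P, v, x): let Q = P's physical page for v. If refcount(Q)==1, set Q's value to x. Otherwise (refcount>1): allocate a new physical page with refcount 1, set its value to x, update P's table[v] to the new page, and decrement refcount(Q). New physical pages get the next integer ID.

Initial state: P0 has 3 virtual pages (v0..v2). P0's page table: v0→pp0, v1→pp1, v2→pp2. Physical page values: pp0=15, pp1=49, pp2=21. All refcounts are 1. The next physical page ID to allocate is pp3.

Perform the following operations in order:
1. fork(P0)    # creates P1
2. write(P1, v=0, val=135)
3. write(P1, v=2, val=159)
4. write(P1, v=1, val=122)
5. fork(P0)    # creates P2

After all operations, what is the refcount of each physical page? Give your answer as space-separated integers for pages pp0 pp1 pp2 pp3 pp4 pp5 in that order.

Answer: 2 2 2 1 1 1

Derivation:
Op 1: fork(P0) -> P1. 3 ppages; refcounts: pp0:2 pp1:2 pp2:2
Op 2: write(P1, v0, 135). refcount(pp0)=2>1 -> COPY to pp3. 4 ppages; refcounts: pp0:1 pp1:2 pp2:2 pp3:1
Op 3: write(P1, v2, 159). refcount(pp2)=2>1 -> COPY to pp4. 5 ppages; refcounts: pp0:1 pp1:2 pp2:1 pp3:1 pp4:1
Op 4: write(P1, v1, 122). refcount(pp1)=2>1 -> COPY to pp5. 6 ppages; refcounts: pp0:1 pp1:1 pp2:1 pp3:1 pp4:1 pp5:1
Op 5: fork(P0) -> P2. 6 ppages; refcounts: pp0:2 pp1:2 pp2:2 pp3:1 pp4:1 pp5:1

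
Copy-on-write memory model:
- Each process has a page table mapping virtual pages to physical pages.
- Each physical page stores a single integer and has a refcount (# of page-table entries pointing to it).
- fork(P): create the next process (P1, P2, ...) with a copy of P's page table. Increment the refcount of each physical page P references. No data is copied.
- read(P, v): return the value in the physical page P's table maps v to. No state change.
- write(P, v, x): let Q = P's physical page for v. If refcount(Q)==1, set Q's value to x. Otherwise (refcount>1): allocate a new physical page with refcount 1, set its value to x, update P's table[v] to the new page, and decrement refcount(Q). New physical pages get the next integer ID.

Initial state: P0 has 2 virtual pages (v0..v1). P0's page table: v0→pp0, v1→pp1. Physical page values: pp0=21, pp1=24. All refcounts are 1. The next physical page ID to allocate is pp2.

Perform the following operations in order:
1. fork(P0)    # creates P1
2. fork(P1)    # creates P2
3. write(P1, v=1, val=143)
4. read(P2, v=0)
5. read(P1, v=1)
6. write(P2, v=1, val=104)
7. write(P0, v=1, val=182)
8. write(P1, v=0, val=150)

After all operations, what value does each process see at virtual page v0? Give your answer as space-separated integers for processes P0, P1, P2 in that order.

Op 1: fork(P0) -> P1. 2 ppages; refcounts: pp0:2 pp1:2
Op 2: fork(P1) -> P2. 2 ppages; refcounts: pp0:3 pp1:3
Op 3: write(P1, v1, 143). refcount(pp1)=3>1 -> COPY to pp2. 3 ppages; refcounts: pp0:3 pp1:2 pp2:1
Op 4: read(P2, v0) -> 21. No state change.
Op 5: read(P1, v1) -> 143. No state change.
Op 6: write(P2, v1, 104). refcount(pp1)=2>1 -> COPY to pp3. 4 ppages; refcounts: pp0:3 pp1:1 pp2:1 pp3:1
Op 7: write(P0, v1, 182). refcount(pp1)=1 -> write in place. 4 ppages; refcounts: pp0:3 pp1:1 pp2:1 pp3:1
Op 8: write(P1, v0, 150). refcount(pp0)=3>1 -> COPY to pp4. 5 ppages; refcounts: pp0:2 pp1:1 pp2:1 pp3:1 pp4:1
P0: v0 -> pp0 = 21
P1: v0 -> pp4 = 150
P2: v0 -> pp0 = 21

Answer: 21 150 21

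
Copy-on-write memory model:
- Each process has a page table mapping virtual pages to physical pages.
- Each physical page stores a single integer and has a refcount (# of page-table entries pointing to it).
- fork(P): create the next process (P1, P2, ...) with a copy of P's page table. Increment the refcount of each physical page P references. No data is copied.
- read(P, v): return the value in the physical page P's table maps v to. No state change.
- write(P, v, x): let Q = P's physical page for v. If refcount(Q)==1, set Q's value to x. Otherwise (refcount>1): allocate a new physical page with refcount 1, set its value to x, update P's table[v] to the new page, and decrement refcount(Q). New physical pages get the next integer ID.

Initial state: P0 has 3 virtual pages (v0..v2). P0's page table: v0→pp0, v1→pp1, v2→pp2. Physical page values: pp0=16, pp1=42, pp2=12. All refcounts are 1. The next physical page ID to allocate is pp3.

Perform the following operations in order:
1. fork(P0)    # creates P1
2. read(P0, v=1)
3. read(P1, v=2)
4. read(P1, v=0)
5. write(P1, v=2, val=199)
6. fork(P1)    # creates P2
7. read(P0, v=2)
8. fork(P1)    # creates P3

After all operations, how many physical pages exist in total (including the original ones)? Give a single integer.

Answer: 4

Derivation:
Op 1: fork(P0) -> P1. 3 ppages; refcounts: pp0:2 pp1:2 pp2:2
Op 2: read(P0, v1) -> 42. No state change.
Op 3: read(P1, v2) -> 12. No state change.
Op 4: read(P1, v0) -> 16. No state change.
Op 5: write(P1, v2, 199). refcount(pp2)=2>1 -> COPY to pp3. 4 ppages; refcounts: pp0:2 pp1:2 pp2:1 pp3:1
Op 6: fork(P1) -> P2. 4 ppages; refcounts: pp0:3 pp1:3 pp2:1 pp3:2
Op 7: read(P0, v2) -> 12. No state change.
Op 8: fork(P1) -> P3. 4 ppages; refcounts: pp0:4 pp1:4 pp2:1 pp3:3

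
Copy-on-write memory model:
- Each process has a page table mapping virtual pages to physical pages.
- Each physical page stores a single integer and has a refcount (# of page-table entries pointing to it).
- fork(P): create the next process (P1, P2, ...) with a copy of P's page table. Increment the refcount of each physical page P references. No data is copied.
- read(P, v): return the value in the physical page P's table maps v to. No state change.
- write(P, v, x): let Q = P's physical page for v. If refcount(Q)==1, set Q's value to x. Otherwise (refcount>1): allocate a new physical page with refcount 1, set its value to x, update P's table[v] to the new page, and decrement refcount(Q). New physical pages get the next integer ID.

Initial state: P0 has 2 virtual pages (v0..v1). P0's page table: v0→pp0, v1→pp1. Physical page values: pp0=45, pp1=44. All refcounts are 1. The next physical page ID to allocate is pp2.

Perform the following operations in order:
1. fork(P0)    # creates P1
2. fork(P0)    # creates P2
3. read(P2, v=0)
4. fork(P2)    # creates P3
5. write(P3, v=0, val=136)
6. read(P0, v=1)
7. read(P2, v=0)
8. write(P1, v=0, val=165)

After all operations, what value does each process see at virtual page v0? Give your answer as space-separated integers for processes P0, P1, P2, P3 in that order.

Answer: 45 165 45 136

Derivation:
Op 1: fork(P0) -> P1. 2 ppages; refcounts: pp0:2 pp1:2
Op 2: fork(P0) -> P2. 2 ppages; refcounts: pp0:3 pp1:3
Op 3: read(P2, v0) -> 45. No state change.
Op 4: fork(P2) -> P3. 2 ppages; refcounts: pp0:4 pp1:4
Op 5: write(P3, v0, 136). refcount(pp0)=4>1 -> COPY to pp2. 3 ppages; refcounts: pp0:3 pp1:4 pp2:1
Op 6: read(P0, v1) -> 44. No state change.
Op 7: read(P2, v0) -> 45. No state change.
Op 8: write(P1, v0, 165). refcount(pp0)=3>1 -> COPY to pp3. 4 ppages; refcounts: pp0:2 pp1:4 pp2:1 pp3:1
P0: v0 -> pp0 = 45
P1: v0 -> pp3 = 165
P2: v0 -> pp0 = 45
P3: v0 -> pp2 = 136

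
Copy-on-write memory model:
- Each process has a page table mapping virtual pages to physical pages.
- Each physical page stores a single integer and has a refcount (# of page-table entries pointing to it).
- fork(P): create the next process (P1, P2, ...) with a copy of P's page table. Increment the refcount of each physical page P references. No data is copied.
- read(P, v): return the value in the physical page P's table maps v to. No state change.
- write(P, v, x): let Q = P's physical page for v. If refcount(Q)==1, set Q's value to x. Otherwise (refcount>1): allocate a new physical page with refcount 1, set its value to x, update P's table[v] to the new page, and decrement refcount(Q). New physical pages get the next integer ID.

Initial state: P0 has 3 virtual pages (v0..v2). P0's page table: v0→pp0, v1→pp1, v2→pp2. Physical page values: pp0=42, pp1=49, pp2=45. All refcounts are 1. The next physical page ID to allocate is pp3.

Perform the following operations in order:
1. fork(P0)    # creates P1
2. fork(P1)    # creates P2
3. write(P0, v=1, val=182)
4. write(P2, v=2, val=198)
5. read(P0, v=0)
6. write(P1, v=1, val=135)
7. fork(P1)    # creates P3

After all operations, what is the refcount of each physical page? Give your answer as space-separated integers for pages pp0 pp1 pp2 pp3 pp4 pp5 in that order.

Op 1: fork(P0) -> P1. 3 ppages; refcounts: pp0:2 pp1:2 pp2:2
Op 2: fork(P1) -> P2. 3 ppages; refcounts: pp0:3 pp1:3 pp2:3
Op 3: write(P0, v1, 182). refcount(pp1)=3>1 -> COPY to pp3. 4 ppages; refcounts: pp0:3 pp1:2 pp2:3 pp3:1
Op 4: write(P2, v2, 198). refcount(pp2)=3>1 -> COPY to pp4. 5 ppages; refcounts: pp0:3 pp1:2 pp2:2 pp3:1 pp4:1
Op 5: read(P0, v0) -> 42. No state change.
Op 6: write(P1, v1, 135). refcount(pp1)=2>1 -> COPY to pp5. 6 ppages; refcounts: pp0:3 pp1:1 pp2:2 pp3:1 pp4:1 pp5:1
Op 7: fork(P1) -> P3. 6 ppages; refcounts: pp0:4 pp1:1 pp2:3 pp3:1 pp4:1 pp5:2

Answer: 4 1 3 1 1 2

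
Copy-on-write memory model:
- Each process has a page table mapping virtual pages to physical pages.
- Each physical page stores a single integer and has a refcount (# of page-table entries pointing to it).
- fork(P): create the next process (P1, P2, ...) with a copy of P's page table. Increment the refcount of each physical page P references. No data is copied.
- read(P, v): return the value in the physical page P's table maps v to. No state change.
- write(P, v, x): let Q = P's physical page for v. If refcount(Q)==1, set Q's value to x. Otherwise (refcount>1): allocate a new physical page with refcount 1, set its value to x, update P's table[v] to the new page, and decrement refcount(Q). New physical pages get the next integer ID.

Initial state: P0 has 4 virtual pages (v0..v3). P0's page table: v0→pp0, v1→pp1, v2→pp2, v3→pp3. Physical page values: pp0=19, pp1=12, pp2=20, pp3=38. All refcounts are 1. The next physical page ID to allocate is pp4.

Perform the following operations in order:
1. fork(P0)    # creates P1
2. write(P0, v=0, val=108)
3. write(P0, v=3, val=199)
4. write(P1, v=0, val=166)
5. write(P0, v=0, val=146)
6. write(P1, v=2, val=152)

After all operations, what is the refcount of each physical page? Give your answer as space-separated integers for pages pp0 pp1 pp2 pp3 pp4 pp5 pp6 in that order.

Answer: 1 2 1 1 1 1 1

Derivation:
Op 1: fork(P0) -> P1. 4 ppages; refcounts: pp0:2 pp1:2 pp2:2 pp3:2
Op 2: write(P0, v0, 108). refcount(pp0)=2>1 -> COPY to pp4. 5 ppages; refcounts: pp0:1 pp1:2 pp2:2 pp3:2 pp4:1
Op 3: write(P0, v3, 199). refcount(pp3)=2>1 -> COPY to pp5. 6 ppages; refcounts: pp0:1 pp1:2 pp2:2 pp3:1 pp4:1 pp5:1
Op 4: write(P1, v0, 166). refcount(pp0)=1 -> write in place. 6 ppages; refcounts: pp0:1 pp1:2 pp2:2 pp3:1 pp4:1 pp5:1
Op 5: write(P0, v0, 146). refcount(pp4)=1 -> write in place. 6 ppages; refcounts: pp0:1 pp1:2 pp2:2 pp3:1 pp4:1 pp5:1
Op 6: write(P1, v2, 152). refcount(pp2)=2>1 -> COPY to pp6. 7 ppages; refcounts: pp0:1 pp1:2 pp2:1 pp3:1 pp4:1 pp5:1 pp6:1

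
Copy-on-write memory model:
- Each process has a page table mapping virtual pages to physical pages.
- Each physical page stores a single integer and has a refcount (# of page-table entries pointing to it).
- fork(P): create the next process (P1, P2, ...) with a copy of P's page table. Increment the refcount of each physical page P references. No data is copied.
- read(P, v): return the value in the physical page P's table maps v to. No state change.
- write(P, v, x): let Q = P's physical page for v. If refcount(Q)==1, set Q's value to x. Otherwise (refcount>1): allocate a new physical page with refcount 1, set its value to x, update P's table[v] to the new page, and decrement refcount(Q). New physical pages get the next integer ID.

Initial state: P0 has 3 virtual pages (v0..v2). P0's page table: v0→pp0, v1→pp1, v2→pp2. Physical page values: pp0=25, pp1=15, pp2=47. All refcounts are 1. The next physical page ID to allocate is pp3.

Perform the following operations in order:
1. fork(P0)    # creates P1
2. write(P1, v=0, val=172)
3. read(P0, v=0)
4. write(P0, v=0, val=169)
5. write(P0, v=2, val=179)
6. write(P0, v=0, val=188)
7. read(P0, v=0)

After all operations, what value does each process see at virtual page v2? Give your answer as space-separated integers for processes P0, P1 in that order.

Answer: 179 47

Derivation:
Op 1: fork(P0) -> P1. 3 ppages; refcounts: pp0:2 pp1:2 pp2:2
Op 2: write(P1, v0, 172). refcount(pp0)=2>1 -> COPY to pp3. 4 ppages; refcounts: pp0:1 pp1:2 pp2:2 pp3:1
Op 3: read(P0, v0) -> 25. No state change.
Op 4: write(P0, v0, 169). refcount(pp0)=1 -> write in place. 4 ppages; refcounts: pp0:1 pp1:2 pp2:2 pp3:1
Op 5: write(P0, v2, 179). refcount(pp2)=2>1 -> COPY to pp4. 5 ppages; refcounts: pp0:1 pp1:2 pp2:1 pp3:1 pp4:1
Op 6: write(P0, v0, 188). refcount(pp0)=1 -> write in place. 5 ppages; refcounts: pp0:1 pp1:2 pp2:1 pp3:1 pp4:1
Op 7: read(P0, v0) -> 188. No state change.
P0: v2 -> pp4 = 179
P1: v2 -> pp2 = 47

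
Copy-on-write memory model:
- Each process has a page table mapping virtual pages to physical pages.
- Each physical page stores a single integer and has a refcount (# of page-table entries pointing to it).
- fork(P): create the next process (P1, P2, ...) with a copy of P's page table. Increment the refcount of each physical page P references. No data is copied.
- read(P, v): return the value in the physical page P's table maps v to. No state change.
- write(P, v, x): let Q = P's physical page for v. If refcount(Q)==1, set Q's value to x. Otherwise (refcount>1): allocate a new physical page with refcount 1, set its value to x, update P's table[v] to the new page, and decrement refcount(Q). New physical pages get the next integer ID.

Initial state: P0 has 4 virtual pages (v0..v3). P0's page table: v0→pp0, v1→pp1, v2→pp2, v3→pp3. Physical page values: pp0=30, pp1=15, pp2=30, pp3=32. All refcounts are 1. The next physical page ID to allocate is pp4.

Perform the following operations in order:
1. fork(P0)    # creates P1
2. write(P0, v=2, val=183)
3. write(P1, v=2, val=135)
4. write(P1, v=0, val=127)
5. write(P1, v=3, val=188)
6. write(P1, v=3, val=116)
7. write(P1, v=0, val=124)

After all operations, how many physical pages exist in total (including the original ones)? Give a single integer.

Answer: 7

Derivation:
Op 1: fork(P0) -> P1. 4 ppages; refcounts: pp0:2 pp1:2 pp2:2 pp3:2
Op 2: write(P0, v2, 183). refcount(pp2)=2>1 -> COPY to pp4. 5 ppages; refcounts: pp0:2 pp1:2 pp2:1 pp3:2 pp4:1
Op 3: write(P1, v2, 135). refcount(pp2)=1 -> write in place. 5 ppages; refcounts: pp0:2 pp1:2 pp2:1 pp3:2 pp4:1
Op 4: write(P1, v0, 127). refcount(pp0)=2>1 -> COPY to pp5. 6 ppages; refcounts: pp0:1 pp1:2 pp2:1 pp3:2 pp4:1 pp5:1
Op 5: write(P1, v3, 188). refcount(pp3)=2>1 -> COPY to pp6. 7 ppages; refcounts: pp0:1 pp1:2 pp2:1 pp3:1 pp4:1 pp5:1 pp6:1
Op 6: write(P1, v3, 116). refcount(pp6)=1 -> write in place. 7 ppages; refcounts: pp0:1 pp1:2 pp2:1 pp3:1 pp4:1 pp5:1 pp6:1
Op 7: write(P1, v0, 124). refcount(pp5)=1 -> write in place. 7 ppages; refcounts: pp0:1 pp1:2 pp2:1 pp3:1 pp4:1 pp5:1 pp6:1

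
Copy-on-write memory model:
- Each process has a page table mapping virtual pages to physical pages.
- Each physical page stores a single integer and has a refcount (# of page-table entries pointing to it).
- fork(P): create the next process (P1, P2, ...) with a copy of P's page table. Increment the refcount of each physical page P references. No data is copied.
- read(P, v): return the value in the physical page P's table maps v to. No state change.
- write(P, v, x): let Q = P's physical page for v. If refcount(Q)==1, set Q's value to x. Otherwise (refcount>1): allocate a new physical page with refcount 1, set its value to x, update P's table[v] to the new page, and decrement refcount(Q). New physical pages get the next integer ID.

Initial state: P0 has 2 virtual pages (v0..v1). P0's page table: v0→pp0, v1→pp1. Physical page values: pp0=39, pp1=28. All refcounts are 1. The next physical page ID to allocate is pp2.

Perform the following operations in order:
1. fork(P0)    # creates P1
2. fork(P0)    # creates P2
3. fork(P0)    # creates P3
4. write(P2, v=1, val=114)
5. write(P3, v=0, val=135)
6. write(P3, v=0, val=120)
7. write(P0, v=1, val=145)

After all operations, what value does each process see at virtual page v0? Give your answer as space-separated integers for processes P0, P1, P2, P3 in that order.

Answer: 39 39 39 120

Derivation:
Op 1: fork(P0) -> P1. 2 ppages; refcounts: pp0:2 pp1:2
Op 2: fork(P0) -> P2. 2 ppages; refcounts: pp0:3 pp1:3
Op 3: fork(P0) -> P3. 2 ppages; refcounts: pp0:4 pp1:4
Op 4: write(P2, v1, 114). refcount(pp1)=4>1 -> COPY to pp2. 3 ppages; refcounts: pp0:4 pp1:3 pp2:1
Op 5: write(P3, v0, 135). refcount(pp0)=4>1 -> COPY to pp3. 4 ppages; refcounts: pp0:3 pp1:3 pp2:1 pp3:1
Op 6: write(P3, v0, 120). refcount(pp3)=1 -> write in place. 4 ppages; refcounts: pp0:3 pp1:3 pp2:1 pp3:1
Op 7: write(P0, v1, 145). refcount(pp1)=3>1 -> COPY to pp4. 5 ppages; refcounts: pp0:3 pp1:2 pp2:1 pp3:1 pp4:1
P0: v0 -> pp0 = 39
P1: v0 -> pp0 = 39
P2: v0 -> pp0 = 39
P3: v0 -> pp3 = 120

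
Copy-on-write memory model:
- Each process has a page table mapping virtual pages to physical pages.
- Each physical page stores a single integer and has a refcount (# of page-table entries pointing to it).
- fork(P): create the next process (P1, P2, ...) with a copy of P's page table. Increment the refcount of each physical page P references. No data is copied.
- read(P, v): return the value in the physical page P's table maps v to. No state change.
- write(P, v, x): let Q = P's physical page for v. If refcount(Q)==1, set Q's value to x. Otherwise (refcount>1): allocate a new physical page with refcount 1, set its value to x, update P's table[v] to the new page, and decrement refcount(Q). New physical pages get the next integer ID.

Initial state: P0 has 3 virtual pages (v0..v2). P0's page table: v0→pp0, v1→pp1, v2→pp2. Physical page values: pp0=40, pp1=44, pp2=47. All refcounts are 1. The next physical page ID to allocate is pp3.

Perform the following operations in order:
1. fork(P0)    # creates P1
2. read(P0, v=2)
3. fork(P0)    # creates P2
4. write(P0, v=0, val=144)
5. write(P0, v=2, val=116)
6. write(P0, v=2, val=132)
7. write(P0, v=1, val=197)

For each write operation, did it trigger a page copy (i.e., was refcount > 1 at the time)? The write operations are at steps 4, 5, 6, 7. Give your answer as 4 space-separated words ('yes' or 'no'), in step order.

Op 1: fork(P0) -> P1. 3 ppages; refcounts: pp0:2 pp1:2 pp2:2
Op 2: read(P0, v2) -> 47. No state change.
Op 3: fork(P0) -> P2. 3 ppages; refcounts: pp0:3 pp1:3 pp2:3
Op 4: write(P0, v0, 144). refcount(pp0)=3>1 -> COPY to pp3. 4 ppages; refcounts: pp0:2 pp1:3 pp2:3 pp3:1
Op 5: write(P0, v2, 116). refcount(pp2)=3>1 -> COPY to pp4. 5 ppages; refcounts: pp0:2 pp1:3 pp2:2 pp3:1 pp4:1
Op 6: write(P0, v2, 132). refcount(pp4)=1 -> write in place. 5 ppages; refcounts: pp0:2 pp1:3 pp2:2 pp3:1 pp4:1
Op 7: write(P0, v1, 197). refcount(pp1)=3>1 -> COPY to pp5. 6 ppages; refcounts: pp0:2 pp1:2 pp2:2 pp3:1 pp4:1 pp5:1

yes yes no yes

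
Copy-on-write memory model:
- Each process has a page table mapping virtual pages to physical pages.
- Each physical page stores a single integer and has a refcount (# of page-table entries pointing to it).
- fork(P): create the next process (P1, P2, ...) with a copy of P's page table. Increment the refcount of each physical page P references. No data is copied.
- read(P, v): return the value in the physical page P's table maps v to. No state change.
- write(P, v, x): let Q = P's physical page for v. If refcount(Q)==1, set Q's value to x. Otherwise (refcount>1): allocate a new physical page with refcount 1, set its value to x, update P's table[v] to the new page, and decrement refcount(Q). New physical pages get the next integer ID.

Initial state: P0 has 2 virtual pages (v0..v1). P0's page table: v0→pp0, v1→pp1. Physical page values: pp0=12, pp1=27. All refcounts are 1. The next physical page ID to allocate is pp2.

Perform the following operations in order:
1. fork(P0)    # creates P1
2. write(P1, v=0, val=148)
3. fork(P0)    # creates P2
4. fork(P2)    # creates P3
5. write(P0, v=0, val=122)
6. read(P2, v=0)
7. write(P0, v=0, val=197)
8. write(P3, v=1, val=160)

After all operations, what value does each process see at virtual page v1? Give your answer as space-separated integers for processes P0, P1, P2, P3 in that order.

Answer: 27 27 27 160

Derivation:
Op 1: fork(P0) -> P1. 2 ppages; refcounts: pp0:2 pp1:2
Op 2: write(P1, v0, 148). refcount(pp0)=2>1 -> COPY to pp2. 3 ppages; refcounts: pp0:1 pp1:2 pp2:1
Op 3: fork(P0) -> P2. 3 ppages; refcounts: pp0:2 pp1:3 pp2:1
Op 4: fork(P2) -> P3. 3 ppages; refcounts: pp0:3 pp1:4 pp2:1
Op 5: write(P0, v0, 122). refcount(pp0)=3>1 -> COPY to pp3. 4 ppages; refcounts: pp0:2 pp1:4 pp2:1 pp3:1
Op 6: read(P2, v0) -> 12. No state change.
Op 7: write(P0, v0, 197). refcount(pp3)=1 -> write in place. 4 ppages; refcounts: pp0:2 pp1:4 pp2:1 pp3:1
Op 8: write(P3, v1, 160). refcount(pp1)=4>1 -> COPY to pp4. 5 ppages; refcounts: pp0:2 pp1:3 pp2:1 pp3:1 pp4:1
P0: v1 -> pp1 = 27
P1: v1 -> pp1 = 27
P2: v1 -> pp1 = 27
P3: v1 -> pp4 = 160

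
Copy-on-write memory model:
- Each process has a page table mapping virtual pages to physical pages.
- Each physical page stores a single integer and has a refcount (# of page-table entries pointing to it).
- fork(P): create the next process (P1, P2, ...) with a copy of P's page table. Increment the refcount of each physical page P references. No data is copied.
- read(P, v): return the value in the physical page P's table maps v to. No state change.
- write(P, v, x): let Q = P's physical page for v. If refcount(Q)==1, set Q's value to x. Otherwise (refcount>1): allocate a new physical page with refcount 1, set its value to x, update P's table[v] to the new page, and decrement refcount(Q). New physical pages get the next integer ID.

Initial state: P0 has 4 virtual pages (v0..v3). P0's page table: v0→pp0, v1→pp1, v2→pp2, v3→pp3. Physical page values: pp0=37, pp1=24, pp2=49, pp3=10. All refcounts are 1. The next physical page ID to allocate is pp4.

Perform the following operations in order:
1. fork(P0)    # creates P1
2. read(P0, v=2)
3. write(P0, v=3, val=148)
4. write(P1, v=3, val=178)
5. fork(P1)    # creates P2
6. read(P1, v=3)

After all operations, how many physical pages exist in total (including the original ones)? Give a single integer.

Answer: 5

Derivation:
Op 1: fork(P0) -> P1. 4 ppages; refcounts: pp0:2 pp1:2 pp2:2 pp3:2
Op 2: read(P0, v2) -> 49. No state change.
Op 3: write(P0, v3, 148). refcount(pp3)=2>1 -> COPY to pp4. 5 ppages; refcounts: pp0:2 pp1:2 pp2:2 pp3:1 pp4:1
Op 4: write(P1, v3, 178). refcount(pp3)=1 -> write in place. 5 ppages; refcounts: pp0:2 pp1:2 pp2:2 pp3:1 pp4:1
Op 5: fork(P1) -> P2. 5 ppages; refcounts: pp0:3 pp1:3 pp2:3 pp3:2 pp4:1
Op 6: read(P1, v3) -> 178. No state change.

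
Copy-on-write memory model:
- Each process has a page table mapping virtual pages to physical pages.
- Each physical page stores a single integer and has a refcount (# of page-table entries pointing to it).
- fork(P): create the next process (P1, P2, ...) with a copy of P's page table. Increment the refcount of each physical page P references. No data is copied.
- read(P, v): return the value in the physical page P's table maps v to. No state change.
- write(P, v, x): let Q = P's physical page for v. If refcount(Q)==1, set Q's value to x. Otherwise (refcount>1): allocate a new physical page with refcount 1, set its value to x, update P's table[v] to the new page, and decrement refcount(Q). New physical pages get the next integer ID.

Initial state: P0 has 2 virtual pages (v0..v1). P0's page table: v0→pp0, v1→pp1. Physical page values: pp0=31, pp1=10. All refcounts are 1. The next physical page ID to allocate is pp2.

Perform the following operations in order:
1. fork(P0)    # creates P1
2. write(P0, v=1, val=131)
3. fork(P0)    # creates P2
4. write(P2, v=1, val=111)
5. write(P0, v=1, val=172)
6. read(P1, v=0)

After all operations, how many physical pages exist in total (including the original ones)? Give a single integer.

Op 1: fork(P0) -> P1. 2 ppages; refcounts: pp0:2 pp1:2
Op 2: write(P0, v1, 131). refcount(pp1)=2>1 -> COPY to pp2. 3 ppages; refcounts: pp0:2 pp1:1 pp2:1
Op 3: fork(P0) -> P2. 3 ppages; refcounts: pp0:3 pp1:1 pp2:2
Op 4: write(P2, v1, 111). refcount(pp2)=2>1 -> COPY to pp3. 4 ppages; refcounts: pp0:3 pp1:1 pp2:1 pp3:1
Op 5: write(P0, v1, 172). refcount(pp2)=1 -> write in place. 4 ppages; refcounts: pp0:3 pp1:1 pp2:1 pp3:1
Op 6: read(P1, v0) -> 31. No state change.

Answer: 4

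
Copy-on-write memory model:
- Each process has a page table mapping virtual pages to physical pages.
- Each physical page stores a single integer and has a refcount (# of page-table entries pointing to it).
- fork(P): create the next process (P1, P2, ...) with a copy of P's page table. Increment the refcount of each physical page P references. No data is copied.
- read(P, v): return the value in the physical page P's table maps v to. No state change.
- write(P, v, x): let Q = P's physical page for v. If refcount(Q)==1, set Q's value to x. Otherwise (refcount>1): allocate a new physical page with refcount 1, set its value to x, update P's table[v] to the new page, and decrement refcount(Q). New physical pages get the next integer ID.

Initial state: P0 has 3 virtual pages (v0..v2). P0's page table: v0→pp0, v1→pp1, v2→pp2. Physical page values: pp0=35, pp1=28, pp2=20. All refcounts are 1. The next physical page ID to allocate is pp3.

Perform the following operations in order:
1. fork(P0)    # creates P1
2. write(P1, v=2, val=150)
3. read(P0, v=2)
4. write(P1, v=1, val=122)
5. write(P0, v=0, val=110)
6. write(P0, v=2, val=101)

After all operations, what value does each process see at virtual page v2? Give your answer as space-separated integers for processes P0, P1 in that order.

Op 1: fork(P0) -> P1. 3 ppages; refcounts: pp0:2 pp1:2 pp2:2
Op 2: write(P1, v2, 150). refcount(pp2)=2>1 -> COPY to pp3. 4 ppages; refcounts: pp0:2 pp1:2 pp2:1 pp3:1
Op 3: read(P0, v2) -> 20. No state change.
Op 4: write(P1, v1, 122). refcount(pp1)=2>1 -> COPY to pp4. 5 ppages; refcounts: pp0:2 pp1:1 pp2:1 pp3:1 pp4:1
Op 5: write(P0, v0, 110). refcount(pp0)=2>1 -> COPY to pp5. 6 ppages; refcounts: pp0:1 pp1:1 pp2:1 pp3:1 pp4:1 pp5:1
Op 6: write(P0, v2, 101). refcount(pp2)=1 -> write in place. 6 ppages; refcounts: pp0:1 pp1:1 pp2:1 pp3:1 pp4:1 pp5:1
P0: v2 -> pp2 = 101
P1: v2 -> pp3 = 150

Answer: 101 150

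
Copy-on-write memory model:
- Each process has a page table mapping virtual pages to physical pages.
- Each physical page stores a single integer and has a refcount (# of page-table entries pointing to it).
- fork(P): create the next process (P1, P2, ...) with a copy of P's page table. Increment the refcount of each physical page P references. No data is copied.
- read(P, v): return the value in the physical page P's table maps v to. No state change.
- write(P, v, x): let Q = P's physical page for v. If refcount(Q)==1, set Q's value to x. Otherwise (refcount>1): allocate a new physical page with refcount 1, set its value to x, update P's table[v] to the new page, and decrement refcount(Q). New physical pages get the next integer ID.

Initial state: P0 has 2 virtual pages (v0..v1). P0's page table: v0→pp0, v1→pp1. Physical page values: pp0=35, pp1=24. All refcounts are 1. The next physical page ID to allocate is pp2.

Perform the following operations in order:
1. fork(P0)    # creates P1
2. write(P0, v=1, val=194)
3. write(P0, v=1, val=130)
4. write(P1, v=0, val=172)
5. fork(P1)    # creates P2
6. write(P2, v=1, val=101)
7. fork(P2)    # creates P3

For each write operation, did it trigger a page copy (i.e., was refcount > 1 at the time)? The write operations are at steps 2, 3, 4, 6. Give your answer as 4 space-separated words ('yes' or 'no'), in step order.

Op 1: fork(P0) -> P1. 2 ppages; refcounts: pp0:2 pp1:2
Op 2: write(P0, v1, 194). refcount(pp1)=2>1 -> COPY to pp2. 3 ppages; refcounts: pp0:2 pp1:1 pp2:1
Op 3: write(P0, v1, 130). refcount(pp2)=1 -> write in place. 3 ppages; refcounts: pp0:2 pp1:1 pp2:1
Op 4: write(P1, v0, 172). refcount(pp0)=2>1 -> COPY to pp3. 4 ppages; refcounts: pp0:1 pp1:1 pp2:1 pp3:1
Op 5: fork(P1) -> P2. 4 ppages; refcounts: pp0:1 pp1:2 pp2:1 pp3:2
Op 6: write(P2, v1, 101). refcount(pp1)=2>1 -> COPY to pp4. 5 ppages; refcounts: pp0:1 pp1:1 pp2:1 pp3:2 pp4:1
Op 7: fork(P2) -> P3. 5 ppages; refcounts: pp0:1 pp1:1 pp2:1 pp3:3 pp4:2

yes no yes yes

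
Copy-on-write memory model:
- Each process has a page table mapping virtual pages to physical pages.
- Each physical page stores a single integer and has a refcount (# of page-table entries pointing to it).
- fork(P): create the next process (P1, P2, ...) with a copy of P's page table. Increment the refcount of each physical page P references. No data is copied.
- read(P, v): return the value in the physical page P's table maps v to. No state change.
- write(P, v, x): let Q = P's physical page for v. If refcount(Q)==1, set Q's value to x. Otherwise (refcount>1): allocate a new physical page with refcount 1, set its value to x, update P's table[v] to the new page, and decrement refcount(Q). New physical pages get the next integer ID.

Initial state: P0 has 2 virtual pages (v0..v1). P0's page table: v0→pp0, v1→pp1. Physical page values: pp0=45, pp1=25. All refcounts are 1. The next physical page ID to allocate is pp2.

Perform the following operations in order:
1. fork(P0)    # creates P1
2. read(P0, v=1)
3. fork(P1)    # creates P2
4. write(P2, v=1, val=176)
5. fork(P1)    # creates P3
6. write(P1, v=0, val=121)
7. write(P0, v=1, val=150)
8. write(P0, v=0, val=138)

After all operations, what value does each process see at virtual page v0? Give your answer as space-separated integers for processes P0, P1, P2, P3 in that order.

Op 1: fork(P0) -> P1. 2 ppages; refcounts: pp0:2 pp1:2
Op 2: read(P0, v1) -> 25. No state change.
Op 3: fork(P1) -> P2. 2 ppages; refcounts: pp0:3 pp1:3
Op 4: write(P2, v1, 176). refcount(pp1)=3>1 -> COPY to pp2. 3 ppages; refcounts: pp0:3 pp1:2 pp2:1
Op 5: fork(P1) -> P3. 3 ppages; refcounts: pp0:4 pp1:3 pp2:1
Op 6: write(P1, v0, 121). refcount(pp0)=4>1 -> COPY to pp3. 4 ppages; refcounts: pp0:3 pp1:3 pp2:1 pp3:1
Op 7: write(P0, v1, 150). refcount(pp1)=3>1 -> COPY to pp4. 5 ppages; refcounts: pp0:3 pp1:2 pp2:1 pp3:1 pp4:1
Op 8: write(P0, v0, 138). refcount(pp0)=3>1 -> COPY to pp5. 6 ppages; refcounts: pp0:2 pp1:2 pp2:1 pp3:1 pp4:1 pp5:1
P0: v0 -> pp5 = 138
P1: v0 -> pp3 = 121
P2: v0 -> pp0 = 45
P3: v0 -> pp0 = 45

Answer: 138 121 45 45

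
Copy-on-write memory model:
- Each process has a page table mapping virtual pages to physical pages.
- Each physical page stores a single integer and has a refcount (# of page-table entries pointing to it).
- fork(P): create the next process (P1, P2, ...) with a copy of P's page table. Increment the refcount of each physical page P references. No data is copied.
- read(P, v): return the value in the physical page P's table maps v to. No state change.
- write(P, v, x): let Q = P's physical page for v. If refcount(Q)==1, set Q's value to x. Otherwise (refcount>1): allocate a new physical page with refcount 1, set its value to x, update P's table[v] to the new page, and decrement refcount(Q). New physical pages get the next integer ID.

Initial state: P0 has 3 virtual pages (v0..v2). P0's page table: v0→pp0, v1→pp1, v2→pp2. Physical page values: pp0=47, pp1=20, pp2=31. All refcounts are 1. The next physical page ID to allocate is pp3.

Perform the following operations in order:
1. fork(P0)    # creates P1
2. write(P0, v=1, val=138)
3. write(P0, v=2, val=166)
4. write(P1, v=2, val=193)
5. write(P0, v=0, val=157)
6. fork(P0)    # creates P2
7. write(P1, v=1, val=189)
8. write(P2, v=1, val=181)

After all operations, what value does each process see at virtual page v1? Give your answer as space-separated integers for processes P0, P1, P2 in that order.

Op 1: fork(P0) -> P1. 3 ppages; refcounts: pp0:2 pp1:2 pp2:2
Op 2: write(P0, v1, 138). refcount(pp1)=2>1 -> COPY to pp3. 4 ppages; refcounts: pp0:2 pp1:1 pp2:2 pp3:1
Op 3: write(P0, v2, 166). refcount(pp2)=2>1 -> COPY to pp4. 5 ppages; refcounts: pp0:2 pp1:1 pp2:1 pp3:1 pp4:1
Op 4: write(P1, v2, 193). refcount(pp2)=1 -> write in place. 5 ppages; refcounts: pp0:2 pp1:1 pp2:1 pp3:1 pp4:1
Op 5: write(P0, v0, 157). refcount(pp0)=2>1 -> COPY to pp5. 6 ppages; refcounts: pp0:1 pp1:1 pp2:1 pp3:1 pp4:1 pp5:1
Op 6: fork(P0) -> P2. 6 ppages; refcounts: pp0:1 pp1:1 pp2:1 pp3:2 pp4:2 pp5:2
Op 7: write(P1, v1, 189). refcount(pp1)=1 -> write in place. 6 ppages; refcounts: pp0:1 pp1:1 pp2:1 pp3:2 pp4:2 pp5:2
Op 8: write(P2, v1, 181). refcount(pp3)=2>1 -> COPY to pp6. 7 ppages; refcounts: pp0:1 pp1:1 pp2:1 pp3:1 pp4:2 pp5:2 pp6:1
P0: v1 -> pp3 = 138
P1: v1 -> pp1 = 189
P2: v1 -> pp6 = 181

Answer: 138 189 181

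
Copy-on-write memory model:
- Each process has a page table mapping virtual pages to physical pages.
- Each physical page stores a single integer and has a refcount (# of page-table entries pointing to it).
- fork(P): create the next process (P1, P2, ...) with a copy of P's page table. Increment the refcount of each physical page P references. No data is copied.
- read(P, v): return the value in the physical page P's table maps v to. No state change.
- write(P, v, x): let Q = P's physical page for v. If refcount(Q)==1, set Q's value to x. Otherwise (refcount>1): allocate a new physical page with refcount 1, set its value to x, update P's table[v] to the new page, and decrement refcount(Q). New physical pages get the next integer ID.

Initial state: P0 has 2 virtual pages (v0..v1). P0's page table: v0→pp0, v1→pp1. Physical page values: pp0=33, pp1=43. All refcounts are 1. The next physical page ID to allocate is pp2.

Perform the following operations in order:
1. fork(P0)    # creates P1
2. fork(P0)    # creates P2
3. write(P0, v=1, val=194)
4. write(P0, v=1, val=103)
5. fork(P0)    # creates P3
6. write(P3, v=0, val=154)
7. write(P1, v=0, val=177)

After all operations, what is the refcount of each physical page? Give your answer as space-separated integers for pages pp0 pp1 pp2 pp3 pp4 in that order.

Answer: 2 2 2 1 1

Derivation:
Op 1: fork(P0) -> P1. 2 ppages; refcounts: pp0:2 pp1:2
Op 2: fork(P0) -> P2. 2 ppages; refcounts: pp0:3 pp1:3
Op 3: write(P0, v1, 194). refcount(pp1)=3>1 -> COPY to pp2. 3 ppages; refcounts: pp0:3 pp1:2 pp2:1
Op 4: write(P0, v1, 103). refcount(pp2)=1 -> write in place. 3 ppages; refcounts: pp0:3 pp1:2 pp2:1
Op 5: fork(P0) -> P3. 3 ppages; refcounts: pp0:4 pp1:2 pp2:2
Op 6: write(P3, v0, 154). refcount(pp0)=4>1 -> COPY to pp3. 4 ppages; refcounts: pp0:3 pp1:2 pp2:2 pp3:1
Op 7: write(P1, v0, 177). refcount(pp0)=3>1 -> COPY to pp4. 5 ppages; refcounts: pp0:2 pp1:2 pp2:2 pp3:1 pp4:1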